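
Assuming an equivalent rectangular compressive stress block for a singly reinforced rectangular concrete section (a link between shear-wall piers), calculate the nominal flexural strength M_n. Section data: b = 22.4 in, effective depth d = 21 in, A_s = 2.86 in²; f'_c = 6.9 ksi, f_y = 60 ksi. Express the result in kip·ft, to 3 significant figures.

T = A_s f_y = 2.86 × 60 = 171.6 kips.
a = T/(0.85 f'_c b) = 171.6/(0.85 × 6.9 × 22.4) = 1.306 in.
M_n = T(d − a/2) = 171.6 × (21 − 0.653) = 3491.5 kip·in = 3491.5/12 = 290.96 kip·ft.

M_n ≈ 291 kip·ft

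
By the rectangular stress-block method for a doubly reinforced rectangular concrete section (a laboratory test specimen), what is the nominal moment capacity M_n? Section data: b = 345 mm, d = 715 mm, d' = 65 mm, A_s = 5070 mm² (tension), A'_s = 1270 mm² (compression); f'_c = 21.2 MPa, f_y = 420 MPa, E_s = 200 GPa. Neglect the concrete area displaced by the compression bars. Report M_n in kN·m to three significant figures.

M_n ≈ 1280 kN·m

Assume both tension and compression steel yield.
Net tension couple steel: A_s − A'_s = 3800 mm².
a = (A_s − A'_s) f_y / (0.85 f'_c b) = 1596000/(0.85 × 21.2 × 345) = 256.72 mm.
c = a/β₁ = 256.72/0.85 = 302.02 mm; ε'_s = 0.003(c − d')/c = 0.0024 ≥ f_y/E_s = 0.0021, so compression steel does yield.
M_n = (A_s − A'_s) f_y (d − a/2) + A'_s f_y (d − d') = [1596000 × (715 − 128.36) + 533400 × (715 − 65)] × 10⁻⁶ = 936.28 + 346.71 = 1282.99 kN·m.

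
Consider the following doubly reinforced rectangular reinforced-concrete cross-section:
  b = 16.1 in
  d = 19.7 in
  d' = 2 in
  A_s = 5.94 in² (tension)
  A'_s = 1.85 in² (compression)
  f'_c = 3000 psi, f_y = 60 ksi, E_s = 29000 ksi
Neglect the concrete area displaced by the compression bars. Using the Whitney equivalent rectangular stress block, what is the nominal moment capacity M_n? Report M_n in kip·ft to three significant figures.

Assume both steels yield.
a = (A_s − A'_s) f_y/(0.85 f'_c b) = (5.94 − 1.85) × 60/(0.85 × 3 × 16.1) = 5.977 in.
c = a/β₁ = 5.977/0.85 = 7.032 in; ε'_s = 0.003(c − d')/c = 0.0021 ≥ ε_y = 0.0021, so the compression steel yields.
M_n = (A_s − A'_s) f_y (d − a/2) + A'_s f_y (d − d') = 245.4 × (19.7 − 2.9885) + 111 × (19.7 − 2) = 4101.0 + 1964.7 = 6065.7 kip·in = 6065.7/12 = 505.48 kip·ft.

M_n ≈ 505 kip·ft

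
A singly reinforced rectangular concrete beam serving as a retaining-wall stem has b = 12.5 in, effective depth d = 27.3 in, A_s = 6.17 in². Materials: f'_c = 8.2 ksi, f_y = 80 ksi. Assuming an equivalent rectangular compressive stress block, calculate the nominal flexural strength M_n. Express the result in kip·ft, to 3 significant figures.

M_n ≈ 1010 kip·ft

T = A_s f_y = 6.17 × 80 = 493.6 kips.
a = T/(0.85 f'_c b) = 493.6/(0.85 × 8.2 × 12.5) = 5.665 in.
M_n = T(d − a/2) = 493.6 × (27.3 − 2.8325) = 12077.2 kip·in = 12077.2/12 = 1006.43 kip·ft.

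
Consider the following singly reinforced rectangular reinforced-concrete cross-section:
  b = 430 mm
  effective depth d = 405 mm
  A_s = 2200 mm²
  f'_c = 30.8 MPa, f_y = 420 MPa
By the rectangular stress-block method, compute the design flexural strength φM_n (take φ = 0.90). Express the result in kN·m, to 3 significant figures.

φM_n ≈ 303 kN·m

T = A_s f_y = 2200 × 420 = 924000 N = 924 kN.
From C = T: a = T/(0.85 f'_c b) = 924000/(0.85 × 30.8 × 430) = 82.08 mm.
M_n = T(d − a/2) = 924 kN × (405 − 41.04) mm = 336.30 kN·m.
φM_n = 0.90 × 336.30 = 302.67 kN·m.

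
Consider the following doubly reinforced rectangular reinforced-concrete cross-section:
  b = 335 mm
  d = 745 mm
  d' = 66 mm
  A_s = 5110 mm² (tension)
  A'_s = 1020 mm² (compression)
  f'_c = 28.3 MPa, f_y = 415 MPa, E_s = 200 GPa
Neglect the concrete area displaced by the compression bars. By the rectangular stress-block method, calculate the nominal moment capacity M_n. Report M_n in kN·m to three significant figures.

Assume both tension and compression steel yield.
Net tension couple steel: A_s − A'_s = 4090 mm².
a = (A_s − A'_s) f_y / (0.85 f'_c b) = 1697350/(0.85 × 28.3 × 335) = 210.63 mm.
c = a/β₁ = 210.63/0.848 = 248.38 mm; ε'_s = 0.003(c − d')/c = 0.0022 ≥ f_y/E_s = 0.0021, so compression steel does yield.
M_n = (A_s − A'_s) f_y (d − a/2) + A'_s f_y (d − d') = [1697350 × (745 − 105.315) + 423300 × (745 − 66)] × 10⁻⁶ = 1085.77 + 287.42 = 1373.19 kN·m.

M_n ≈ 1370 kN·m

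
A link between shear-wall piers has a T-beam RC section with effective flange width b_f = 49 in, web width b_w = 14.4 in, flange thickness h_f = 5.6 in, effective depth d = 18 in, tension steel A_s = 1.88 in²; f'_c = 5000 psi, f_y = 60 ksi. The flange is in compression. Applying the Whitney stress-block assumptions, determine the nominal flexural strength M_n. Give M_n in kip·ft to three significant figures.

M_n ≈ 167 kip·ft

Tension: T = A_s f_y = 1.88 × 60 = 112.8 kips.
Try a within the flange: a = T/(0.85 f'_c b_f) = 112.8/(0.85 × 5 × 49) = 0.542 in.
Since a = 0.542 ≤ h_f = 5.6 in, the stress block lies entirely in the flange; analyse as a rectangular beam of width b_f.
M_n = T(d − a/2) = 112.8 × (18 − 0.271) = 1999.8 kip·in.
M_n = 1999.8/12 = 166.65 kip·ft.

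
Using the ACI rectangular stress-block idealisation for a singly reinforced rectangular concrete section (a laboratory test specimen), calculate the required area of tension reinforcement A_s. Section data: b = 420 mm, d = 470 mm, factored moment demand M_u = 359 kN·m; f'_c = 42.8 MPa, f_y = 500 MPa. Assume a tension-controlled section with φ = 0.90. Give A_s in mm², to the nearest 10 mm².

M_n = M_u/φ = 359/0.90 = 398.889 kN·m.
With M_n = 0.85 f'_c a b (d − a/2), solve the quadratic for a:
a = d − √(d² − 2M_n/(0.85 f'_c b)) = 470 − √(470² − 2 × 398.889×10⁶/(0.85 × 42.8 × 420)) = 59.28 mm.
A_s = 0.85 f'_c a b / f_y = 0.85 × 42.8 × 59.28 × 420 / 500 = 1811.5 mm².

A_s ≈ 1810 mm²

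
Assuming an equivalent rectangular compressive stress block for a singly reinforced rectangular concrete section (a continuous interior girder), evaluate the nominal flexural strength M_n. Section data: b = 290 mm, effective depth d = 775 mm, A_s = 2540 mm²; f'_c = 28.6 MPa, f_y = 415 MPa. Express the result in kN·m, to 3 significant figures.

M_n ≈ 738 kN·m

T = A_s f_y = 2540 × 415 = 1054100 N = 1054.1 kN.
From C = T: a = T/(0.85 f'_c b) = 1054100/(0.85 × 28.6 × 290) = 149.52 mm.
M_n = T(d − a/2) = 1054.1 kN × (775 − 74.76) mm = 738.12 kN·m.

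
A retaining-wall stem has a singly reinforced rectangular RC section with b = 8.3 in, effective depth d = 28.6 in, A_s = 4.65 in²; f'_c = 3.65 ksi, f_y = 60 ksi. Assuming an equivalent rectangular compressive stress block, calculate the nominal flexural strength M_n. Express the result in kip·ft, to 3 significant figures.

T = A_s f_y = 4.65 × 60 = 279 kips.
a = T/(0.85 f'_c b) = 279/(0.85 × 3.65 × 8.3) = 10.835 in.
M_n = T(d − a/2) = 279 × (28.6 − 5.4175) = 6467.9 kip·in = 6467.9/12 = 538.99 kip·ft.

M_n ≈ 539 kip·ft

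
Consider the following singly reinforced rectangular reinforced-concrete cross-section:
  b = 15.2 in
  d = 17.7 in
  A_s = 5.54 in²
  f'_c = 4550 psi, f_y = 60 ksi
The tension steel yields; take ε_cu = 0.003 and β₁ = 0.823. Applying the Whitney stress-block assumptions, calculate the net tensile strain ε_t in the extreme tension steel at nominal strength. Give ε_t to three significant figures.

a = A_s f_y/(0.85 f'_c b) = 5.654 in.
β₁ = 0.823, so c = a/β₁ = 5.654/0.823 = 6.870 in.
From the linear strain diagram with ε_cu = 0.003: ε_t = 0.003 (d − c)/c = 0.003 × (17.7 − 6.870)/6.870 = 0.00473.
ε_t is between 0.004 and 0.005 — transition zone.

ε_t ≈ 0.00473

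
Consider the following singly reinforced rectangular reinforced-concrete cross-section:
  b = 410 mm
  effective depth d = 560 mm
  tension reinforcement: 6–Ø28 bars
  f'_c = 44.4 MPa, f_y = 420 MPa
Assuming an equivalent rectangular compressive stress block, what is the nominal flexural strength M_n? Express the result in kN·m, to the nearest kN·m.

A_s = 6 × 616 = 3696 mm².
T = A_s f_y = 3696 × 420 = 1552320 N = 1552.32 kN.
From C = T: a = T/(0.85 f'_c b) = 1552320/(0.85 × 44.4 × 410) = 100.32 mm.
M_n = T(d − a/2) = 1552.32 kN × (560 − 50.16) mm = 791.43 kN·m.

M_n ≈ 791 kN·m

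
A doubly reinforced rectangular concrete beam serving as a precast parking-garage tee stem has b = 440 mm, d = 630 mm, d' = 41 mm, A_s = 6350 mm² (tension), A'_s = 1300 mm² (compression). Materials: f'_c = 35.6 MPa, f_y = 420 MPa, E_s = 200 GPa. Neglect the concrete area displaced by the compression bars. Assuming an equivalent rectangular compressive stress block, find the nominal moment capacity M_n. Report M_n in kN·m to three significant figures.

M_n ≈ 1490 kN·m

Assume both tension and compression steel yield.
Net tension couple steel: A_s − A'_s = 5050 mm².
a = (A_s − A'_s) f_y / (0.85 f'_c b) = 2121000/(0.85 × 35.6 × 440) = 159.30 mm.
c = a/β₁ = 159.30/0.796 = 200.13 mm; ε'_s = 0.003(c − d')/c = 0.0024 ≥ f_y/E_s = 0.0021, so compression steel does yield.
M_n = (A_s − A'_s) f_y (d − a/2) + A'_s f_y (d − d') = [2121000 × (630 − 79.65) + 546000 × (630 − 41)] × 10⁻⁶ = 1167.29 + 321.59 = 1488.88 kN·m.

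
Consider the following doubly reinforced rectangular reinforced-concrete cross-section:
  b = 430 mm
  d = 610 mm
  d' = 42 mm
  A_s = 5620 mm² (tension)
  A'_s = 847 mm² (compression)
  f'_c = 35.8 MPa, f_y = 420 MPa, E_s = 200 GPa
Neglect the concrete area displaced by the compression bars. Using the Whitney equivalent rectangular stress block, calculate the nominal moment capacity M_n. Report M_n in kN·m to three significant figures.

Assume both tension and compression steel yield.
Net tension couple steel: A_s − A'_s = 4773 mm².
a = (A_s − A'_s) f_y / (0.85 f'_c b) = 2004660/(0.85 × 35.8 × 430) = 153.20 mm.
c = a/β₁ = 153.20/0.794 = 192.95 mm; ε'_s = 0.003(c − d')/c = 0.0023 ≥ f_y/E_s = 0.0021, so compression steel does yield.
M_n = (A_s − A'_s) f_y (d − a/2) + A'_s f_y (d − d') = [2004660 × (610 − 76.6) + 355740 × (610 − 42)] × 10⁻⁶ = 1069.29 + 202.06 = 1271.35 kN·m.

M_n ≈ 1270 kN·m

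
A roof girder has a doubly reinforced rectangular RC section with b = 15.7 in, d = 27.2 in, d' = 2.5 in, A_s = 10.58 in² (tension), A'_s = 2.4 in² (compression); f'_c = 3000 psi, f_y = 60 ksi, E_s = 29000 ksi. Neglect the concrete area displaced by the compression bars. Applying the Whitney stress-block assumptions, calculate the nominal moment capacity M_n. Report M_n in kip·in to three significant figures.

M_n ≈ 13900 kip·in

Assume both steels yield.
a = (A_s − A'_s) f_y/(0.85 f'_c b) = (10.58 − 2.4) × 60/(0.85 × 3 × 15.7) = 12.259 in.
c = a/β₁ = 12.259/0.85 = 14.422 in; ε'_s = 0.003(c − d')/c = 0.0025 ≥ ε_y = 0.0021, so the compression steel yields.
M_n = (A_s − A'_s) f_y (d − a/2) + A'_s f_y (d − d') = 490.8 × (27.2 − 6.1295) + 144 × (27.2 − 2.5) = 10341.4 + 3556.8 = 13898.2 kip·in.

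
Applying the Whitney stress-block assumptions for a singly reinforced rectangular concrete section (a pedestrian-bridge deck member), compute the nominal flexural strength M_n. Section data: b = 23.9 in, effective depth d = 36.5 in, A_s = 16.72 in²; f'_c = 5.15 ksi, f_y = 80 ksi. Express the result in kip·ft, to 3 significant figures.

M_n ≈ 3360 kip·ft

T = A_s f_y = 16.72 × 80 = 1337.6 kips.
a = T/(0.85 f'_c b) = 1337.6/(0.85 × 5.15 × 23.9) = 12.785 in.
M_n = T(d − a/2) = 1337.6 × (36.5 − 6.3925) = 40271.8 kip·in = 40271.8/12 = 3355.98 kip·ft.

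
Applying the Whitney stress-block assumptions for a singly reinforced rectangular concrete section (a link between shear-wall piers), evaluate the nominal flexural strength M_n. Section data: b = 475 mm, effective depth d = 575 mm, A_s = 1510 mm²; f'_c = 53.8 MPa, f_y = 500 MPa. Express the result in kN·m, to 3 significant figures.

M_n ≈ 421 kN·m

T = A_s f_y = 1510 × 500 = 755000 N = 755 kN.
From C = T: a = T/(0.85 f'_c b) = 755000/(0.85 × 53.8 × 475) = 34.76 mm.
M_n = T(d − a/2) = 755 kN × (575 − 17.38) mm = 421.00 kN·m.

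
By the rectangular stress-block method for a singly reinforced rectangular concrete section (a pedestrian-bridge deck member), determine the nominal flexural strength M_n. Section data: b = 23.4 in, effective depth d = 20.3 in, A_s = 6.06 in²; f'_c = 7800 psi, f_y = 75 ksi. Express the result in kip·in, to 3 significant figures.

T = A_s f_y = 6.06 × 75 = 454.5 kips.
a = T/(0.85 f'_c b) = 454.5/(0.85 × 7.8 × 23.4) = 2.930 in.
M_n = T(d − a/2) = 454.5 × (20.3 − 1.465) = 8560.5 kip·in.

M_n ≈ 8560 kip·in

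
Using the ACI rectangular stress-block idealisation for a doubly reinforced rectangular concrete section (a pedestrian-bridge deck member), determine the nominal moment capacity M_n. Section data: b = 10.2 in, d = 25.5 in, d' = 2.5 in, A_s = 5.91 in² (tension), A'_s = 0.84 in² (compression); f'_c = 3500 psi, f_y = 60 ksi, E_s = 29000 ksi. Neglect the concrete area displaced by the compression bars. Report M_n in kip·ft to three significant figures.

Assume both steels yield.
a = (A_s − A'_s) f_y/(0.85 f'_c b) = (5.91 − 0.84) × 60/(0.85 × 3.5 × 10.2) = 10.025 in.
c = a/β₁ = 10.025/0.85 = 11.794 in; ε'_s = 0.003(c − d')/c = 0.0024 ≥ ε_y = 0.0021, so the compression steel yields.
M_n = (A_s − A'_s) f_y (d − a/2) + A'_s f_y (d − d') = 304.2 × (25.5 − 5.0125) + 50.4 × (25.5 − 2.5) = 6232.3 + 1159.2 = 7391.5 kip·in = 7391.5/12 = 615.96 kip·ft.

M_n ≈ 616 kip·ft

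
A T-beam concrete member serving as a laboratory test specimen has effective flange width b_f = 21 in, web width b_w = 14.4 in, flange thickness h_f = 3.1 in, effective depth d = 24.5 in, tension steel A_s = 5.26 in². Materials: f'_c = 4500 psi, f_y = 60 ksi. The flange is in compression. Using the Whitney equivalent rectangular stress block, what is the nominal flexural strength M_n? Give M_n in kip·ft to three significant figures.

Tension: T = A_s f_y = 5.26 × 60 = 315.6 kips.
Try a within the flange: a = T/(0.85 f'_c b_f) = 315.6/(0.85 × 4.5 × 21) = 3.929 in.
a = 3.929 > h_f = 3.1 in: the block extends into the web. Split into flange-overhang and web parts.
C_f = 0.85 f'_c (b_f − b_w) h_f = 0.85 × 4.5 × (21 − 14.4) × 3.1 = 78.3 kips.
Remaining web compression depth: a_w = (T − C_f)/(0.85 f'_c b_w) = (315.6 − 78.3)/(0.85 × 4.5 × 14.4) = 4.308 in.
M_n = C_f(d − h_f/2) + (T − C_f)(d − a_w/2) = 78.3 × (24.5 − 1.55) + 237.3 × (24.5 − 2.154) = 1797.0 + 5302.7 = 7099.7 kip·in.
M_n = 7099.7/12 = 591.64 kip·ft.

M_n ≈ 592 kip·ft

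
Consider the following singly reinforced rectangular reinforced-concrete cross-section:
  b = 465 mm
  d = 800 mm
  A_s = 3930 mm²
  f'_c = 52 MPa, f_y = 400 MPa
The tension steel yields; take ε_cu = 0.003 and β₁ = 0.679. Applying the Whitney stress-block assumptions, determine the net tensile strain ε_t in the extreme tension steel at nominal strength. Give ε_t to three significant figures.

a = A_s f_y/(0.85 f'_c b) = 76.49 mm.
β₁ = 0.679, so c = a/β₁ = 76.49/0.679 = 112.65 mm.
From the linear strain diagram with ε_cu = 0.003: ε_t = 0.003 (d − c)/c = 0.003 × (800 − 112.65)/112.65 = 0.0183.
Since ε_t ≥ 0.005, the section is tension-controlled.

ε_t ≈ 0.0183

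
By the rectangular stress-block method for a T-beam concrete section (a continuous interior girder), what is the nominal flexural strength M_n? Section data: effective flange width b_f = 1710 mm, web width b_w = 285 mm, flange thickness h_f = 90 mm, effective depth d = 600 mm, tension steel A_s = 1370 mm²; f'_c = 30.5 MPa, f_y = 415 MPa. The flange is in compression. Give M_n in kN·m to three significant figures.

Tension: T = A_s f_y = 1370 × 415 = 568550 N.
Try a within the flange: a = T/(0.85 f'_c b_f) = 568550/(0.85 × 30.5 × 1710) = 12.82 mm.
Since a = 12.82 ≤ h_f = 90 mm, the stress block lies entirely in the flange; analyse as a rectangular beam of width b_f.
M_n = T(d − a/2) = 568550 × (600 − 6.41) = 337.49 × 10⁶ N·mm.
M_n = 337.49 kN·m.

M_n ≈ 337 kN·m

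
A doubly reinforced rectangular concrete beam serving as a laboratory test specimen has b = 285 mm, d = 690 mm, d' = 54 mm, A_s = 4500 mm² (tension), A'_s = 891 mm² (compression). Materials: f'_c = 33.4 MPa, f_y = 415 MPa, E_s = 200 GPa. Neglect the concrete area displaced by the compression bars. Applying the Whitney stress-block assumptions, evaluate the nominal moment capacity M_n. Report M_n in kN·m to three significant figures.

M_n ≈ 1130 kN·m

Assume both tension and compression steel yield.
Net tension couple steel: A_s − A'_s = 3609 mm².
a = (A_s − A'_s) f_y / (0.85 f'_c b) = 1497735/(0.85 × 33.4 × 285) = 185.11 mm.
c = a/β₁ = 185.11/0.811 = 228.25 mm; ε'_s = 0.003(c − d')/c = 0.0023 ≥ f_y/E_s = 0.0021, so compression steel does yield.
M_n = (A_s − A'_s) f_y (d − a/2) + A'_s f_y (d − d') = [1497735 × (690 − 92.555) + 369765 × (690 − 54)] × 10⁻⁶ = 894.81 + 235.17 = 1129.98 kN·m.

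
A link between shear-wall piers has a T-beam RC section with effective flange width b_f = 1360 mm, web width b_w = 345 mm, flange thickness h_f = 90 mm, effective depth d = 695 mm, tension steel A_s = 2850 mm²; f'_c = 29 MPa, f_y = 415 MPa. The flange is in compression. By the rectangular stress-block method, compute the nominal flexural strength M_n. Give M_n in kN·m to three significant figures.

M_n ≈ 801 kN·m

Tension: T = A_s f_y = 2850 × 415 = 1182750 N.
Try a within the flange: a = T/(0.85 f'_c b_f) = 1182750/(0.85 × 29 × 1360) = 35.28 mm.
Since a = 35.28 ≤ h_f = 90 mm, the stress block lies entirely in the flange; analyse as a rectangular beam of width b_f.
M_n = T(d − a/2) = 1182750 × (695 − 17.64) = 801.15 × 10⁶ N·mm.
M_n = 801.15 kN·m.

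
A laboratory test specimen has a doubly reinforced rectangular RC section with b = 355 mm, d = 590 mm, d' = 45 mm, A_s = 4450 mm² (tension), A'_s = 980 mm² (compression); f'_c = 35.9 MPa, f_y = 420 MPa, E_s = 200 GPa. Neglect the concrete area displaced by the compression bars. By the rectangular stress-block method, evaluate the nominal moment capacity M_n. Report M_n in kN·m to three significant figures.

M_n ≈ 986 kN·m

Assume both tension and compression steel yield.
Net tension couple steel: A_s − A'_s = 3470 mm².
a = (A_s − A'_s) f_y / (0.85 f'_c b) = 1457400/(0.85 × 35.9 × 355) = 134.54 mm.
c = a/β₁ = 134.54/0.794 = 169.45 mm; ε'_s = 0.003(c − d')/c = 0.0022 ≥ f_y/E_s = 0.0021, so compression steel does yield.
M_n = (A_s − A'_s) f_y (d − a/2) + A'_s f_y (d − d') = [1457400 × (590 − 67.27) + 411600 × (590 − 45)] × 10⁻⁶ = 761.83 + 224.32 = 986.15 kN·m.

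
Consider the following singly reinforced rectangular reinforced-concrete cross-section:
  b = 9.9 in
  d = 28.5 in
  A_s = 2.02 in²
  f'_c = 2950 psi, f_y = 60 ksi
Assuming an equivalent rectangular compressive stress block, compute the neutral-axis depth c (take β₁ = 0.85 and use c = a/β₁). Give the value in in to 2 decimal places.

c ≈ 5.74 in

T = A_s f_y = 2.02 × 60 = 121.2 kips.
a = T/(0.85 f'_c b) = 121.2/(0.85 × 2.95 × 9.9) = 4.8823 in.
With β₁ = 0.85, c = a/β₁ = 4.8823/0.85 = 5.74 in.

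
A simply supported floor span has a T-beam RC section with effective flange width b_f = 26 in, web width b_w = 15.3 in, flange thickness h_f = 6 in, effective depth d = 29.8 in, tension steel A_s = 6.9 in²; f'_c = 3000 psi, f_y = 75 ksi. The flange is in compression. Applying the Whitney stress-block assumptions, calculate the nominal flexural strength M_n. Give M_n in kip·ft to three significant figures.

Tension: T = A_s f_y = 6.9 × 75 = 517.5 kips.
Try a within the flange: a = T/(0.85 f'_c b_f) = 517.5/(0.85 × 3 × 26) = 7.805 in.
a = 7.805 > h_f = 6 in: the block extends into the web. Split into flange-overhang and web parts.
C_f = 0.85 f'_c (b_f − b_w) h_f = 0.85 × 3 × (26 − 15.3) × 6 = 163.7 kips.
Remaining web compression depth: a_w = (T − C_f)/(0.85 f'_c b_w) = (517.5 − 163.7)/(0.85 × 3 × 15.3) = 9.068 in.
M_n = C_f(d − h_f/2) + (T − C_f)(d − a_w/2) = 163.7 × (29.8 − 3) + 353.8 × (29.8 − 4.534) = 4387.2 + 8939.1 = 13326.3 kip·in.
M_n = 13326.3/12 = 1110.53 kip·ft.

M_n ≈ 1110 kip·ft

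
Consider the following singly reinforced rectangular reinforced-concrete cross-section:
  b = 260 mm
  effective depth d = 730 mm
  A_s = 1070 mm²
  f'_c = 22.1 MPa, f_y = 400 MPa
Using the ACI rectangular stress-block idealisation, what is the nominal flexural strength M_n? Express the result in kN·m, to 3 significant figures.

M_n ≈ 294 kN·m

T = A_s f_y = 1070 × 400 = 428000 N = 428 kN.
From C = T: a = T/(0.85 f'_c b) = 428000/(0.85 × 22.1 × 260) = 87.63 mm.
M_n = T(d − a/2) = 428 kN × (730 − 43.815) mm = 293.69 kN·m.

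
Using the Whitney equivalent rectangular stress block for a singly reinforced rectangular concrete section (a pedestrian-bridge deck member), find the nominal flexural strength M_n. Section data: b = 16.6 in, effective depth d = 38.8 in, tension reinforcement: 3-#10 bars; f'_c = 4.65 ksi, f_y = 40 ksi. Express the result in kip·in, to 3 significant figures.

A_s = 3 × 1.27 = 3.81 in².
T = A_s f_y = 3.81 × 40 = 152.4 kips.
a = T/(0.85 f'_c b) = 152.4/(0.85 × 4.65 × 16.6) = 2.323 in.
M_n = T(d − a/2) = 152.4 × (38.8 − 1.1615) = 5736.1 kip·in.

M_n ≈ 5740 kip·in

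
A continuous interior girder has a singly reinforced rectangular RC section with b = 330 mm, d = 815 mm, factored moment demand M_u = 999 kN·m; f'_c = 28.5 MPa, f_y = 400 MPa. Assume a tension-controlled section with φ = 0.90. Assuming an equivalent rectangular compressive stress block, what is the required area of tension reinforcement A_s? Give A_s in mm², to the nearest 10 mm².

M_n = M_u/φ = 999/0.90 = 1110 kN·m.
With M_n = 0.85 f'_c a b (d − a/2), solve the quadratic for a:
a = d − √(d² − 2M_n/(0.85 f'_c b)) = 815 − √(815² − 2 × 1110×10⁶/(0.85 × 28.5 × 330)) = 193.29 mm.
A_s = 0.85 f'_c a b / f_y = 0.85 × 28.5 × 193.29 × 330 / 400 = 3863.0 mm².

A_s ≈ 3860 mm²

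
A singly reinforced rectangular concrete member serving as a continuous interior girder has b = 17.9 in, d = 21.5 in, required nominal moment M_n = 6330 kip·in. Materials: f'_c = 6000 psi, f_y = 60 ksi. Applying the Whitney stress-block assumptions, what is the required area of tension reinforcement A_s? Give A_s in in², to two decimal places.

From M_n = 0.85 f'_c a b (d − a/2):
a = d − √(d² − 2M_n/(0.85 f'_c b)) = 21.5 − √(21.5² − 2 × 6330/(0.85 × 6 × 17.9)) = 3.512 in.
A_s = 0.85 f'_c a b / f_y = 0.85 × 6 × 3.512 × 17.9 / 60 = 5.344 in².

A_s ≈ 5.34 in²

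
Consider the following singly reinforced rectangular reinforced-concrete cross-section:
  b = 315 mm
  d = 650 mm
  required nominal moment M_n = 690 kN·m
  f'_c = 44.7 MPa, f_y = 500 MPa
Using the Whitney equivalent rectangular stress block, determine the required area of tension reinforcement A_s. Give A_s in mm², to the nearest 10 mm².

A_s ≈ 2290 mm²

With M_n = 0.85 f'_c a b (d − a/2), solve the quadratic for a:
a = d − √(d² − 2M_n/(0.85 f'_c b)) = 650 − √(650² − 2 × 690×10⁶/(0.85 × 44.7 × 315)) = 95.75 mm.
A_s = 0.85 f'_c a b / f_y = 0.85 × 44.7 × 95.75 × 315 / 500 = 2292.0 mm².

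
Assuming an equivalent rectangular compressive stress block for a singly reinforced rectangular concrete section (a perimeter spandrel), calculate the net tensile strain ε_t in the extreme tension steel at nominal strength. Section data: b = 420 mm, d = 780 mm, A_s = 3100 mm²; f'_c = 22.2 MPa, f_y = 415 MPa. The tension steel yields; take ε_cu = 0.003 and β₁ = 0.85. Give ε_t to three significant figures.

a = A_s f_y/(0.85 f'_c b) = 162.33 mm.
β₁ = 0.85, so c = a/β₁ = 162.33/0.85 = 190.98 mm.
From the linear strain diagram with ε_cu = 0.003: ε_t = 0.003 (d − c)/c = 0.003 × (780 − 190.98)/190.98 = 0.00925.
Since ε_t ≥ 0.005, the section is tension-controlled.

ε_t ≈ 0.00925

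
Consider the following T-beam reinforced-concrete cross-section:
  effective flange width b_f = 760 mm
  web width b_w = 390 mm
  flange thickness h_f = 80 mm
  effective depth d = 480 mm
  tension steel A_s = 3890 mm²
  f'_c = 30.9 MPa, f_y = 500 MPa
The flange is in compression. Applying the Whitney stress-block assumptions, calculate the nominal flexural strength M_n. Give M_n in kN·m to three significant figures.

M_n ≈ 836 kN·m

Tension: T = A_s f_y = 3890 × 500 = 1945000 N.
Try a within the flange: a = T/(0.85 f'_c b_f) = 1945000/(0.85 × 30.9 × 760) = 97.44 mm.
a = 97.44 > h_f = 80 mm: the block extends into the web. Split into flange-overhang and web parts.
C_f = 0.85 f'_c (b_f − b_w) h_f = 0.85 × 30.9 × (760 − 390) × 80 = 777444 N.
Remaining web compression depth: a_w = (T − C_f)/(0.85 f'_c b_w) = (1945000 − 777444)/(0.85 × 30.9 × 390) = 113.98 mm.
M_n = C_f(d − h_f/2) + (T − C_f)(d − a_w/2) = 777444 × (480 − 40) + 1167556 × (480 − 56.99) = 342.08 + 493.89 = 835.97 × 10⁶ N·mm.
M_n = 835.97 kN·m.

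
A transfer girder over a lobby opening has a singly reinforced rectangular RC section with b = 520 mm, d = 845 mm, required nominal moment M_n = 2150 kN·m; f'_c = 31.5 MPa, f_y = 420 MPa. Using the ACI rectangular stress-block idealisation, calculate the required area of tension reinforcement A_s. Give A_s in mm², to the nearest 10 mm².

A_s ≈ 6910 mm²

With M_n = 0.85 f'_c a b (d − a/2), solve the quadratic for a:
a = d − √(d² − 2M_n/(0.85 f'_c b)) = 845 − √(845² − 2 × 2150×10⁶/(0.85 × 31.5 × 520)) = 208.46 mm.
A_s = 0.85 f'_c a b / f_y = 0.85 × 31.5 × 208.46 × 520 / 420 = 6910.4 mm².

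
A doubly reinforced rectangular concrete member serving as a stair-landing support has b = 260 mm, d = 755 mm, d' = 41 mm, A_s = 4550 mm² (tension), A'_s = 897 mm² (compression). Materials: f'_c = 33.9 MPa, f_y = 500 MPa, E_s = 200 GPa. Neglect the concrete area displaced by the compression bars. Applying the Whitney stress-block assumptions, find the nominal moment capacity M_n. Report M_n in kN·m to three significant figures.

Assume both tension and compression steel yield.
Net tension couple steel: A_s − A'_s = 3653 mm².
a = (A_s − A'_s) f_y / (0.85 f'_c b) = 1826500/(0.85 × 33.9 × 260) = 243.80 mm.
c = a/β₁ = 243.80/0.808 = 301.73 mm; ε'_s = 0.003(c − d')/c = 0.0026 ≥ f_y/E_s = 0.0025, so compression steel does yield.
M_n = (A_s − A'_s) f_y (d − a/2) + A'_s f_y (d − d') = [1826500 × (755 − 121.9) + 448500 × (755 − 41)] × 10⁻⁶ = 1156.36 + 320.23 = 1476.59 kN·m.

M_n ≈ 1480 kN·m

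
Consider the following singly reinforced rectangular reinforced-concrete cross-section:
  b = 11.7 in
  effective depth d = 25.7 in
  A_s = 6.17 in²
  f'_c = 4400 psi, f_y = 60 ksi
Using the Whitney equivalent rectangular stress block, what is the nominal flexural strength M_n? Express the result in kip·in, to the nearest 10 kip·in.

T = A_s f_y = 6.17 × 60 = 370.2 kips.
a = T/(0.85 f'_c b) = 370.2/(0.85 × 4.4 × 11.7) = 8.460 in.
M_n = T(d − a/2) = 370.2 × (25.7 − 4.23) = 7948.2 kip·in.

M_n ≈ 7950 kip·in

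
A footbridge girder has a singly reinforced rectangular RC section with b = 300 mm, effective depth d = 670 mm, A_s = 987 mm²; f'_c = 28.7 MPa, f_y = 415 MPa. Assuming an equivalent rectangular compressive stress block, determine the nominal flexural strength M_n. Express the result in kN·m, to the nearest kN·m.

T = A_s f_y = 987 × 415 = 409605 N = 409.605 kN.
From C = T: a = T/(0.85 f'_c b) = 409605/(0.85 × 28.7 × 300) = 55.97 mm.
M_n = T(d − a/2) = 409.605 kN × (670 − 27.985) mm = 262.97 kN·m.

M_n ≈ 263 kN·m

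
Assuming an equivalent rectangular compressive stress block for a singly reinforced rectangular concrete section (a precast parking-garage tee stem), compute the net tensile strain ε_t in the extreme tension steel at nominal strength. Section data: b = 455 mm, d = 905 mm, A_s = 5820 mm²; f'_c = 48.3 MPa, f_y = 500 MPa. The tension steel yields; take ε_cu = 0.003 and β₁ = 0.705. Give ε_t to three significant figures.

ε_t ≈ 0.00929

a = A_s f_y/(0.85 f'_c b) = 155.78 mm.
β₁ = 0.705, so c = a/β₁ = 155.78/0.705 = 220.96 mm.
From the linear strain diagram with ε_cu = 0.003: ε_t = 0.003 (d − c)/c = 0.003 × (905 − 220.96)/220.96 = 0.00929.
Since ε_t ≥ 0.005, the section is tension-controlled.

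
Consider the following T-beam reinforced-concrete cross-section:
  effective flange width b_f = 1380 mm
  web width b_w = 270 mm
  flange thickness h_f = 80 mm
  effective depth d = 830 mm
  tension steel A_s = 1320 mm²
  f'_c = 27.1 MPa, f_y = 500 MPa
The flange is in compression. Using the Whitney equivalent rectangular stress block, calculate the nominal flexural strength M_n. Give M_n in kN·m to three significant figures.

Tension: T = A_s f_y = 1320 × 500 = 660000 N.
Try a within the flange: a = T/(0.85 f'_c b_f) = 660000/(0.85 × 27.1 × 1380) = 20.76 mm.
Since a = 20.76 ≤ h_f = 80 mm, the stress block lies entirely in the flange; analyse as a rectangular beam of width b_f.
M_n = T(d − a/2) = 660000 × (830 − 10.38) = 540.95 × 10⁶ N·mm.
M_n = 540.95 kN·m.

M_n ≈ 541 kN·m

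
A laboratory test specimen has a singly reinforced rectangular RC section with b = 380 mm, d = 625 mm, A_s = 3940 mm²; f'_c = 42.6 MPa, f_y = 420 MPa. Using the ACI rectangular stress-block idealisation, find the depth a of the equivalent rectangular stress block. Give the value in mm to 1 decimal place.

T = A_s f_y = 3940 × 420 = 1654800 N = 1654.8 kN.
Setting C = 0.85 f'_c a b equal to T: a = 1654800/(0.85 × 42.6 × 380) = 120.3 mm.

a ≈ 120.3 mm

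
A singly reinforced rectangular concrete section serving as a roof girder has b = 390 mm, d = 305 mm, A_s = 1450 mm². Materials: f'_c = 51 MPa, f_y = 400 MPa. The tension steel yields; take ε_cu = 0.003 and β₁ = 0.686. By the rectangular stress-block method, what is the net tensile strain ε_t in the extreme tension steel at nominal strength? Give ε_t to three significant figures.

ε_t ≈ 0.0153

a = A_s f_y/(0.85 f'_c b) = 34.31 mm.
β₁ = 0.686, so c = a/β₁ = 34.31/0.686 = 50.01 mm.
From the linear strain diagram with ε_cu = 0.003: ε_t = 0.003 (d − c)/c = 0.003 × (305 − 50.01)/50.01 = 0.0153.
Since ε_t ≥ 0.005, the section is tension-controlled.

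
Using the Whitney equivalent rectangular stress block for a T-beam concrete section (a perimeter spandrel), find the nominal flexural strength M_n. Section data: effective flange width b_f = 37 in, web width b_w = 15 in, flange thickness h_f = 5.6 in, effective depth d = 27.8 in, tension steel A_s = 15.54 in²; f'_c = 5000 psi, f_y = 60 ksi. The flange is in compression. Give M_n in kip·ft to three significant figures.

Tension: T = A_s f_y = 15.54 × 60 = 932.4 kips.
Try a within the flange: a = T/(0.85 f'_c b_f) = 932.4/(0.85 × 5 × 37) = 5.929 in.
a = 5.929 > h_f = 5.6 in: the block extends into the web. Split into flange-overhang and web parts.
C_f = 0.85 f'_c (b_f − b_w) h_f = 0.85 × 5 × (37 − 15) × 5.6 = 523.6 kips.
Remaining web compression depth: a_w = (T − C_f)/(0.85 f'_c b_w) = (932.4 − 523.6)/(0.85 × 5 × 15) = 6.413 in.
M_n = C_f(d − h_f/2) + (T − C_f)(d − a_w/2) = 523.6 × (27.8 − 2.8) + 408.8 × (27.8 − 3.2065) = 13090.0 + 10053.8 = 23143.8 kip·in.
M_n = 23143.8/12 = 1928.65 kip·ft.

M_n ≈ 1930 kip·ft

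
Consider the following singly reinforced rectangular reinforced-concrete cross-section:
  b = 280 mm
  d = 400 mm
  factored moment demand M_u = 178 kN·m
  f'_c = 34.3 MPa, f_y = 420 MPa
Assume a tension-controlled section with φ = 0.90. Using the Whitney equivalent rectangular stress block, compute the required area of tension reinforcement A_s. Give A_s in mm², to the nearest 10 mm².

A_s ≈ 1280 mm²

M_n = M_u/φ = 178/0.90 = 197.778 kN·m.
With M_n = 0.85 f'_c a b (d − a/2), solve the quadratic for a:
a = d − √(d² − 2M_n/(0.85 f'_c b)) = 400 − √(400² − 2 × 197.778×10⁶/(0.85 × 34.3 × 280)) = 66.02 mm.
A_s = 0.85 f'_c a b / f_y = 0.85 × 34.3 × 66.02 × 280 / 420 = 1283.2 mm².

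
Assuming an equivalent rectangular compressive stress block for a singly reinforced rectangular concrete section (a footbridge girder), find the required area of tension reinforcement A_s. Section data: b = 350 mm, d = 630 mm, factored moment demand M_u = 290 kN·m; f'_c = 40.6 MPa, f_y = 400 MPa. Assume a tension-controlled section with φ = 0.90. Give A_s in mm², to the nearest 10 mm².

A_s ≈ 1320 mm²

M_n = M_u/φ = 290/0.90 = 322.222 kN·m.
With M_n = 0.85 f'_c a b (d − a/2), solve the quadratic for a:
a = d − √(d² − 2M_n/(0.85 f'_c b)) = 630 − √(630² − 2 × 322.222×10⁶/(0.85 × 40.6 × 350)) = 43.87 mm.
A_s = 0.85 f'_c a b / f_y = 0.85 × 40.6 × 43.87 × 350 / 400 = 1324.7 mm².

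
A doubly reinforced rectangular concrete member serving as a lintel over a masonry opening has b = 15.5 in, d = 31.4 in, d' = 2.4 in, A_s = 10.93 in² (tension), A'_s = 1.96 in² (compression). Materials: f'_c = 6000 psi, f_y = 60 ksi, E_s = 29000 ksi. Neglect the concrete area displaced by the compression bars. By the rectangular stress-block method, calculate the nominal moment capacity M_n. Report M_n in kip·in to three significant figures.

Assume both steels yield.
a = (A_s − A'_s) f_y/(0.85 f'_c b) = (10.93 − 1.96) × 60/(0.85 × 6 × 15.5) = 6.808 in.
c = a/β₁ = 6.808/0.75 = 9.077 in; ε'_s = 0.003(c − d')/c = 0.0022 ≥ ε_y = 0.0021, so the compression steel yields.
M_n = (A_s − A'_s) f_y (d − a/2) + A'_s f_y (d − d') = 538.2 × (31.4 − 3.404) + 117.6 × (31.4 − 2.4) = 15067.4 + 3410.4 = 18477.8 kip·in.

M_n ≈ 18500 kip·in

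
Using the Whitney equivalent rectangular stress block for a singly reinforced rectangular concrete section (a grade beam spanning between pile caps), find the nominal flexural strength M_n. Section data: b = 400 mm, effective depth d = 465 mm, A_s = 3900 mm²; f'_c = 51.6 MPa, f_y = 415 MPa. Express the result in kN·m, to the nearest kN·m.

T = A_s f_y = 3900 × 415 = 1618500 N = 1618.5 kN.
From C = T: a = T/(0.85 f'_c b) = 1618500/(0.85 × 51.6 × 400) = 92.25 mm.
M_n = T(d − a/2) = 1618.5 kN × (465 − 46.125) mm = 677.95 kN·m.

M_n ≈ 678 kN·m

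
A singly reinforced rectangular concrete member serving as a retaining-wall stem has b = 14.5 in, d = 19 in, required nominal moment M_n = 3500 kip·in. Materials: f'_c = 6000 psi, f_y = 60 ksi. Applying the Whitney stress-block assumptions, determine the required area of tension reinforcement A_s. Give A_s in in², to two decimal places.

A_s ≈ 3.30 in²

From M_n = 0.85 f'_c a b (d − a/2):
a = d − √(d² − 2M_n/(0.85 f'_c b)) = 19 − √(19² − 2 × 3500/(0.85 × 6 × 14.5)) = 2.680 in.
A_s = 0.85 f'_c a b / f_y = 0.85 × 6 × 2.680 × 14.5 / 60 = 3.303 in².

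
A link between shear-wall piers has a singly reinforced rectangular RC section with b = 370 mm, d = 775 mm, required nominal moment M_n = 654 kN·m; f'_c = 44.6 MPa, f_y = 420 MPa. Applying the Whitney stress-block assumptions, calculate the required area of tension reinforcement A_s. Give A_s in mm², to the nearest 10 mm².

With M_n = 0.85 f'_c a b (d − a/2), solve the quadratic for a:
a = d − √(d² − 2M_n/(0.85 f'_c b)) = 775 − √(775² − 2 × 654×10⁶/(0.85 × 44.6 × 370)) = 62.70 mm.
A_s = 0.85 f'_c a b / f_y = 0.85 × 44.6 × 62.70 × 370 / 420 = 2094.0 mm².

A_s ≈ 2090 mm²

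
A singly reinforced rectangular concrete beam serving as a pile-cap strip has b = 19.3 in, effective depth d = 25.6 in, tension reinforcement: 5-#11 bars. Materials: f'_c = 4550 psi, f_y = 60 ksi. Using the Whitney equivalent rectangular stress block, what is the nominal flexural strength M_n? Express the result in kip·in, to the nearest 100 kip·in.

A_s = 5 × 1.56 = 7.8 in².
T = A_s f_y = 7.8 × 60 = 468 kips.
a = T/(0.85 f'_c b) = 468/(0.85 × 4.55 × 19.3) = 6.270 in.
M_n = T(d − a/2) = 468 × (25.6 − 3.135) = 10513.6 kip·in.

M_n ≈ 10500 kip·in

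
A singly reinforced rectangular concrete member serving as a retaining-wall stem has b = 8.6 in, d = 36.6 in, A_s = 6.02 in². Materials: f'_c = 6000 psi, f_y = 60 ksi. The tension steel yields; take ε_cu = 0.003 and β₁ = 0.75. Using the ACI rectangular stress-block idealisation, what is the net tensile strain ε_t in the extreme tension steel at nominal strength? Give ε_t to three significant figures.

a = A_s f_y/(0.85 f'_c b) = 8.235 in.
β₁ = 0.75, so c = a/β₁ = 8.235/0.75 = 10.980 in.
From the linear strain diagram with ε_cu = 0.003: ε_t = 0.003 (d − c)/c = 0.003 × (36.6 − 10.980)/10.980 = 0.00700.
Since ε_t ≥ 0.005, the section is tension-controlled.

ε_t ≈ 0.00700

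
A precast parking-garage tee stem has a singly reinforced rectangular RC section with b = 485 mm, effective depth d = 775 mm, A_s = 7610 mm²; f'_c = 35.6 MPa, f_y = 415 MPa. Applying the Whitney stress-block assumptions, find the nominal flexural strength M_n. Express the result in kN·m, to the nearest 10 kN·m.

M_n ≈ 2110 kN·m

T = A_s f_y = 7610 × 415 = 3158150 N = 3158.15 kN.
From C = T: a = T/(0.85 f'_c b) = 3158150/(0.85 × 35.6 × 485) = 215.19 mm.
M_n = T(d − a/2) = 3158.15 kN × (775 − 107.595) mm = 2107.77 kN·m.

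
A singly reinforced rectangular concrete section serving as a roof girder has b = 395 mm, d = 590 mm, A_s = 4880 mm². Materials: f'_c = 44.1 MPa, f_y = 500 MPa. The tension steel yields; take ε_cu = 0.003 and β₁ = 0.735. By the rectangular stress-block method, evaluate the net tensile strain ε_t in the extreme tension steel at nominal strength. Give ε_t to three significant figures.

a = A_s f_y/(0.85 f'_c b) = 164.79 mm.
β₁ = 0.735, so c = a/β₁ = 164.79/0.735 = 224.20 mm.
From the linear strain diagram with ε_cu = 0.003: ε_t = 0.003 (d − c)/c = 0.003 × (590 − 224.20)/224.20 = 0.00489.
ε_t is between 0.004 and 0.005 — transition zone.

ε_t ≈ 0.00489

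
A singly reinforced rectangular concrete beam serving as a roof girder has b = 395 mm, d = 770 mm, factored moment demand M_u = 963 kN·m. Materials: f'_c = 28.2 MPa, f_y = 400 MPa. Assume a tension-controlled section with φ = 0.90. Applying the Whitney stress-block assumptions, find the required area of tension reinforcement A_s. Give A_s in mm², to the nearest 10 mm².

M_n = M_u/φ = 963/0.90 = 1070 kN·m.
With M_n = 0.85 f'_c a b (d − a/2), solve the quadratic for a:
a = d − √(d² − 2M_n/(0.85 f'_c b)) = 770 − √(770² − 2 × 1070×10⁶/(0.85 × 28.2 × 395)) = 164.29 mm.
A_s = 0.85 f'_c a b / f_y = 0.85 × 28.2 × 164.29 × 395 / 400 = 3888.8 mm².

A_s ≈ 3890 mm²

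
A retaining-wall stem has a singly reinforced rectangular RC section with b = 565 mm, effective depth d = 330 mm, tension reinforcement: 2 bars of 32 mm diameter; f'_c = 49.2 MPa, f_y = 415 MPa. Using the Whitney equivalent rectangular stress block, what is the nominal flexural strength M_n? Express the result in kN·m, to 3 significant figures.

M_n ≈ 211 kN·m

A_s = 2 × 804 = 1608 mm².
T = A_s f_y = 1608 × 415 = 667320 N = 667.32 kN.
From C = T: a = T/(0.85 f'_c b) = 667320/(0.85 × 49.2 × 565) = 28.24 mm.
M_n = T(d − a/2) = 667.32 kN × (330 − 14.12) mm = 210.79 kN·m.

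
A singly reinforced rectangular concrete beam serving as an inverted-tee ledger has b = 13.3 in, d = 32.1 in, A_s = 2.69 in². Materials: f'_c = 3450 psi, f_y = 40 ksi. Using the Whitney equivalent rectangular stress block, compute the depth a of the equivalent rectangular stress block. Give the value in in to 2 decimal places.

T = A_s f_y = 2.69 × 40 = 107.6 kips.
a = T/(0.85 f'_c b) = 107.6/(0.85 × 3.45 × 13.3) = 2.76 in.

a ≈ 2.76 in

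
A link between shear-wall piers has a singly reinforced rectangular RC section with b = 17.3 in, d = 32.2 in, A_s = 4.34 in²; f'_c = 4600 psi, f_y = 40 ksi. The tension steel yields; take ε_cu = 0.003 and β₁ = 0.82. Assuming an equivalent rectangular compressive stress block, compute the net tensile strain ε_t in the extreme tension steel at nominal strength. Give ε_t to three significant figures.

a = A_s f_y/(0.85 f'_c b) = 2.566 in.
β₁ = 0.82, so c = a/β₁ = 2.566/0.82 = 3.129 in.
From the linear strain diagram with ε_cu = 0.003: ε_t = 0.003 (d − c)/c = 0.003 × (32.2 − 3.129)/3.129 = 0.0279.
Since ε_t ≥ 0.005, the section is tension-controlled.

ε_t ≈ 0.0279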